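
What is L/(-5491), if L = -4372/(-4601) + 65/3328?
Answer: -1142237/6467607296 ≈ -0.00017661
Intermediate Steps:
L = 1142237/1177856 (L = -4372*(-1/4601) + 65*(1/3328) = 4372/4601 + 5/256 = 1142237/1177856 ≈ 0.96976)
L/(-5491) = (1142237/1177856)/(-5491) = (1142237/1177856)*(-1/5491) = -1142237/6467607296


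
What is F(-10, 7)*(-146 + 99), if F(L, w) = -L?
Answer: -470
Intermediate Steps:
F(-10, 7)*(-146 + 99) = (-1*(-10))*(-146 + 99) = 10*(-47) = -470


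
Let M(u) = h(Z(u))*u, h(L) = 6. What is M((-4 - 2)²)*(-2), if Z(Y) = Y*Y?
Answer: -432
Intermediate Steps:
Z(Y) = Y²
M(u) = 6*u
M((-4 - 2)²)*(-2) = (6*(-4 - 2)²)*(-2) = (6*(-6)²)*(-2) = (6*36)*(-2) = 216*(-2) = -432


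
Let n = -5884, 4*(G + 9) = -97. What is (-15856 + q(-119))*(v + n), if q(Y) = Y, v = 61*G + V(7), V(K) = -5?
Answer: 505912275/4 ≈ 1.2648e+8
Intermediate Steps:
G = -133/4 (G = -9 + (¼)*(-97) = -9 - 97/4 = -133/4 ≈ -33.250)
v = -8133/4 (v = 61*(-133/4) - 5 = -8113/4 - 5 = -8133/4 ≈ -2033.3)
(-15856 + q(-119))*(v + n) = (-15856 - 119)*(-8133/4 - 5884) = -15975*(-31669/4) = 505912275/4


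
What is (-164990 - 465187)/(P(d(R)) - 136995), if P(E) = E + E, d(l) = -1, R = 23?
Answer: 630177/136997 ≈ 4.5999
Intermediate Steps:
P(E) = 2*E
(-164990 - 465187)/(P(d(R)) - 136995) = (-164990 - 465187)/(2*(-1) - 136995) = -630177/(-2 - 136995) = -630177/(-136997) = -630177*(-1/136997) = 630177/136997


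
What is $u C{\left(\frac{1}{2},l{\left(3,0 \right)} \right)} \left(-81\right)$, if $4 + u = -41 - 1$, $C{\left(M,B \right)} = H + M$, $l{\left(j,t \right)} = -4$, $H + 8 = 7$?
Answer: $-1863$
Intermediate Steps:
$H = -1$ ($H = -8 + 7 = -1$)
$C{\left(M,B \right)} = -1 + M$
$u = -46$ ($u = -4 - 42 = -46$)
$u C{\left(\frac{1}{2},l{\left(3,0 \right)} \right)} \left(-81\right) = - 46 \left(-1 + \frac{1}{2}\right) \left(-81\right) = \left(-46\right) \left(- \frac{1}{2}\right) \left(-81\right) = 23 \left(-81\right) = -1863$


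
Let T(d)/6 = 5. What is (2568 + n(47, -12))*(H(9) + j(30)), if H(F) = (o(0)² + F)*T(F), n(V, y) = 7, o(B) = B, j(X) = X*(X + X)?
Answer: 5330250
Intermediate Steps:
j(X) = 2*X² (j(X) = X*(2*X) = 2*X²)
T(d) = 30 (T(d) = 6*5 = 30)
H(F) = 30*F (H(F) = (0² + F)*30 = (0 + F)*30 = F*30 = 30*F)
(2568 + n(47, -12))*(H(9) + j(30)) = (2568 + 7)*(30*9 + 2*30²) = 2575*(270 + 2*900) = 2575*(270 + 1800) = 2575*2070 = 5330250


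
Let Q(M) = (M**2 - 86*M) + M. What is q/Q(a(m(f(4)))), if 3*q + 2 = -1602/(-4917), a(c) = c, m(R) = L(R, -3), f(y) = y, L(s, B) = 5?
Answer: 343/245850 ≈ 0.0013952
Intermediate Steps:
m(R) = 5
Q(M) = M**2 - 85*M
q = -2744/4917 (q = -2/3 + (-1602/(-4917))/3 = -2/3 + (-1602*(-1/4917))/3 = -2/3 + (1/3)*(534/1639) = -2/3 + 178/1639 = -2744/4917 ≈ -0.55806)
q/Q(a(m(f(4)))) = -2744*1/(5*(-85 + 5))/4917 = -2744/(4917*(5*(-80))) = -2744/4917/(-400) = -2744/4917*(-1/400) = 343/245850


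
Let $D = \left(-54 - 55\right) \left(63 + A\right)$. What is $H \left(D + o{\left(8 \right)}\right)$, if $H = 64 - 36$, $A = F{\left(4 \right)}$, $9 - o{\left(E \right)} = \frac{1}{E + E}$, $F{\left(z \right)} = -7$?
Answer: $- \frac{682647}{4} \approx -1.7066 \cdot 10^{5}$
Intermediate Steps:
$o{\left(E \right)} = 9 - \frac{1}{2 E}$ ($o{\left(E \right)} = 9 - \frac{1}{E + E} = 9 - \frac{1}{2 E}$)
$A = -7$
$H = 28$
$D = -6104$ ($D = \left(-54 - 55\right) \left(63 - 7\right) = \left(-109\right) 56 = -6104$)
$H \left(D + o{\left(8 \right)}\right) = 28 \left(-6104 + \left(9 - \frac{1}{2 \cdot 8}\right)\right) = 28 \left(-6104 + \left(9 - \frac{1}{16}\right)\right) = 28 \left(-6104 + \frac{143}{16}\right) = 28 \left(- \frac{97521}{16}\right) = - \frac{682647}{4}$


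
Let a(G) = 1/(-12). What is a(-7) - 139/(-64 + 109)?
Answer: -571/180 ≈ -3.1722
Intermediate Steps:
a(G) = -1/12
a(-7) - 139/(-64 + 109) = -1/12 - 139/(-64 + 109) = -1/12 - 139/45 = -571/180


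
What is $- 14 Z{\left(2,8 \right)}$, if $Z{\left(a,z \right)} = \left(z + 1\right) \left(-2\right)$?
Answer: $252$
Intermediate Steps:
$Z{\left(a,z \right)} = -2 - 2 z$ ($Z{\left(a,z \right)} = \left(1 + z\right) \left(-2\right) = -2 - 2 z$)
$- 14 Z{\left(2,8 \right)} = - 14 \left(-2 - 16\right) = \left(-14\right) \left(-18\right) = 252$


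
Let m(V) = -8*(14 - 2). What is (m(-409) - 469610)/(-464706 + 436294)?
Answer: 234853/14206 ≈ 16.532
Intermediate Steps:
m(V) = -96 (m(V) = -8*12 = -96)
(m(-409) - 469610)/(-464706 + 436294) = (-96 - 469610)/(-464706 + 436294) = -469706/(-28412) = -469706*(-1/28412) = 234853/14206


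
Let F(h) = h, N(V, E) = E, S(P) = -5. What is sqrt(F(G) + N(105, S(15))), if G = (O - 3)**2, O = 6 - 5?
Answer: I ≈ 1.0*I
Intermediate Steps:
O = 1
G = 4 (G = (1 - 3)**2 = (-2)**2 = 4)
sqrt(F(G) + N(105, S(15))) = sqrt(4 - 5) = sqrt(-1) = I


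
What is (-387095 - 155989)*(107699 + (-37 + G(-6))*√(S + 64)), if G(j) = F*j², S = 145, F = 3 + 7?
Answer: -58489603716 - 175416132*√209 ≈ -6.1026e+10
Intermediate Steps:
F = 10
G(j) = 10*j²
(-387095 - 155989)*(107699 + (-37 + G(-6))*√(S + 64)) = (-387095 - 155989)*(107699 + (-37 + 10*(-6)²)*√(145 + 64)) = -543084*(107699 + (-37 + 10*36)*√209) = -543084*(107699 + (-37 + 360)*√209) = -543084*(107699 + 323*√209) = -58489603716 - 175416132*√209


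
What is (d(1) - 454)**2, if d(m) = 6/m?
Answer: 200704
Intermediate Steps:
(d(1) - 454)**2 = (6/1 - 454)**2 = (6*1 - 454)**2 = (6 - 454)**2 = (-448)**2 = 200704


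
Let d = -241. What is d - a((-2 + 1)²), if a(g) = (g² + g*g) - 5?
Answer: -238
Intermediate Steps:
a(g) = -5 + 2*g² (a(g) = (g² + g²) - 5 = 2*g² - 5 = -5 + 2*g²)
d - a((-2 + 1)²) = -241 - (-5 + 2*((-2 + 1)²)²) = -241 - (-5 + 2*((-1)²)²) = -241 - (-5 + 2*1²) = -241 - (-5 + 2*1) = -241 - (-5 + 2) = -241 - 1*(-3) = -241 + 3 = -238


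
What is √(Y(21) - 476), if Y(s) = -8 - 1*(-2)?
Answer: I*√482 ≈ 21.954*I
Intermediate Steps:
Y(s) = -6 (Y(s) = -8 + 2 = -6)
√(Y(21) - 476) = √(-6 - 476) = √(-482) = I*√482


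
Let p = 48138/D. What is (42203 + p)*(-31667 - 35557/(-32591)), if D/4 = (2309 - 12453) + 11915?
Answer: -77147428193862900/57718661 ≈ -1.3366e+9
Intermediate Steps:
D = 7084 (D = 4*((2309 - 12453) + 11915) = 4*(-10144 + 11915) = 4*1771 = 7084)
p = 24069/3542 (p = 48138/7084 = 48138*(1/7084) = 24069/3542 ≈ 6.7953)
(42203 + p)*(-31667 - 35557/(-32591)) = (42203 + 24069/3542)*(-31667 - 35557/(-32591)) = 149507095*(-31667 - 35557*(-1/32591))/3542 = 149507095*(-31667 + 35557/32591)/3542 = (149507095/3542)*(-1032023640/32591) = -77147428193862900/57718661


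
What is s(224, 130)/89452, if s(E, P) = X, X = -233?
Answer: -233/89452 ≈ -0.0026047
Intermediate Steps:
s(E, P) = -233
s(224, 130)/89452 = -233/89452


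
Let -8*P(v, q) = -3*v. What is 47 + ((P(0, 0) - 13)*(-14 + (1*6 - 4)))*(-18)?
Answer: -2761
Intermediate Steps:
P(v, q) = 3*v/8 (P(v, q) = -(-3)*v/8 = 3*v/8)
47 + ((P(0, 0) - 13)*(-14 + (1*6 - 4)))*(-18) = 47 + (((3/8)*0 - 13)*(-14 + (1*6 - 4)))*(-18) = 47 + ((0 - 13)*(-14 + (6 - 4)))*(-18) = 47 - 13*(-14 + 2)*(-18) = 47 - 13*(-12)*(-18) = 47 + 156*(-18) = 47 - 2808 = -2761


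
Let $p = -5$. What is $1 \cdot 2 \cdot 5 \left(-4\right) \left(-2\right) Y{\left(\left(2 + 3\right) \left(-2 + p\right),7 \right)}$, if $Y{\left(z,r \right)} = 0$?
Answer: $0$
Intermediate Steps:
$1 \cdot 2 \cdot 5 \left(-4\right) \left(-2\right) Y{\left(\left(2 + 3\right) \left(-2 + p\right),7 \right)} = 1 \cdot 2 \cdot 5 \left(-4\right) \left(-2\right) 0 = 2 \left(\left(-20\right) \left(-2\right)\right) 0 = 2 \cdot 40 \cdot 0 = 80 \cdot 0 = 0$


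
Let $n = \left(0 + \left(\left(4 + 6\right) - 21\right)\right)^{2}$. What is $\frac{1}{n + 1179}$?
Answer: $\frac{1}{1300} \approx 0.00076923$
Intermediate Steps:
$n = 121$ ($n = \left(0 + \left(10 - 21\right)\right)^{2} = \left(0 - 11\right)^{2} = \left(-11\right)^{2} = 121$)
$\frac{1}{n + 1179} = \frac{1}{121 + 1179} = \frac{1}{1300}$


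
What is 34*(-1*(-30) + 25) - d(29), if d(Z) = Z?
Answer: 1841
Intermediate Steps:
34*(-1*(-30) + 25) - d(29) = 34*(-1*(-30) + 25) - 1*29 = 34*(30 + 25) - 29 = 34*55 - 29 = 1870 - 29 = 1841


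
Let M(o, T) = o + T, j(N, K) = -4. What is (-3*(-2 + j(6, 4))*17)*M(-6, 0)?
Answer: -1836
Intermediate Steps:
M(o, T) = T + o
(-3*(-2 + j(6, 4))*17)*M(-6, 0) = (-3*(-2 - 4)*17)*(0 - 6) = (-3*(-6)*17)*(-6) = (-1*(-18)*17)*(-6) = (18*17)*(-6) = 306*(-6) = -1836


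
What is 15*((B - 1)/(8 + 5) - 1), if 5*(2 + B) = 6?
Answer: -222/13 ≈ -17.077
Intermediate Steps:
B = -⅘ (B = -2 + (⅕)*6 = -2 + 6/5 = -⅘ ≈ -0.80000)
15*((B - 1)/(8 + 5) - 1) = 15*((-⅘ - 1)/(8 + 5) - 1) = 15*(-9/5/13 - 1) = 15*(-9/5*1/13 - 1) = 15*(-9/65 - 1) = 15*(-74/65) = -222/13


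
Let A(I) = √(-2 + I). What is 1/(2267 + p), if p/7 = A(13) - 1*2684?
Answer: -16521/272942902 - 7*√11/272942902 ≈ -6.0614e-5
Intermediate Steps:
p = -18788 + 7*√11 (p = 7*(√(-2 + 13) - 1*2684) = 7*(√11 - 2684) = 7*(-2684 + √11) = -18788 + 7*√11 ≈ -18765.)
1/(2267 + p) = 1/(2267 + (-18788 + 7*√11)) = 1/(-16521 + 7*√11)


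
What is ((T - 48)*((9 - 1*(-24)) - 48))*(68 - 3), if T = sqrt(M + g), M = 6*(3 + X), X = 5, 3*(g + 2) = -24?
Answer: 46800 - 975*sqrt(38) ≈ 40790.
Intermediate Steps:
g = -10 (g = -2 + (1/3)*(-24) = -2 - 8 = -10)
M = 48 (M = 6*(3 + 5) = 6*8 = 48)
T = sqrt(38) (T = sqrt(48 - 10) = sqrt(38) ≈ 6.1644)
((T - 48)*((9 - 1*(-24)) - 48))*(68 - 3) = ((sqrt(38) - 48)*((9 - 1*(-24)) - 48))*(68 - 3) = ((-48 + sqrt(38))*((9 + 24) - 48))*65 = ((-48 + sqrt(38))*(33 - 48))*65 = ((-48 + sqrt(38))*(-15))*65 = (720 - 15*sqrt(38))*65 = 46800 - 975*sqrt(38)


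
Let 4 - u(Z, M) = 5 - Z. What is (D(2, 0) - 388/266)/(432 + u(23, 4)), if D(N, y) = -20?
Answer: -1427/30191 ≈ -0.047266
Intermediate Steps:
u(Z, M) = -1 + Z (u(Z, M) = 4 - (5 - Z) = 4 + (-5 + Z) = -1 + Z)
(D(2, 0) - 388/266)/(432 + u(23, 4)) = (-20 - 388/266)/(432 + (-1 + 23)) = (-20 - 388*1/266)/(432 + 22) = (-20 - 194/133)/454 = -2854/133*1/454 = -1427/30191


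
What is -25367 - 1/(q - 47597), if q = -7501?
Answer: -1397670965/55098 ≈ -25367.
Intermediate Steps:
-25367 - 1/(q - 47597) = -25367 - 1/(-7501 - 47597) = -25367 - 1/(-55098) = -25367 - 1*(-1/55098) = -25367 + 1/55098 = -1397670965/55098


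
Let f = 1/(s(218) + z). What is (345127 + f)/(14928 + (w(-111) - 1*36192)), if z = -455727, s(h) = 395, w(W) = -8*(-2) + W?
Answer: -157147367163/9725436188 ≈ -16.158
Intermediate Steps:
w(W) = 16 + W
f = -1/455332 (f = 1/(395 - 455727) = 1/(-455332) = -1/455332 ≈ -2.1962e-6)
(345127 + f)/(14928 + (w(-111) - 1*36192)) = (345127 - 1/455332)/(14928 + ((16 - 111) - 1*36192)) = 157147367163/(455332*(14928 + (-95 - 36192))) = 157147367163/(455332*(14928 - 36287)) = (157147367163/455332)/(-21359) = (157147367163/455332)*(-1/21359) = -157147367163/9725436188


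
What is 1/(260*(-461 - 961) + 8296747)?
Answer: 1/7927027 ≈ 1.2615e-7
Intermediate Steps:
1/(260*(-461 - 961) + 8296747) = 1/(260*(-1422) + 8296747) = 1/(-369720 + 8296747) = 1/7927027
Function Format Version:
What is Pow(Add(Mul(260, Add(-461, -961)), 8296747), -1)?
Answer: Rational(1, 7927027) ≈ 1.2615e-7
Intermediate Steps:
Pow(Add(Mul(260, Add(-461, -961)), 8296747), -1) = Pow(Add(Mul(260, -1422), 8296747), -1) = Pow(Add(-369720, 8296747), -1) = Pow(7927027, -1) = Rational(1, 7927027)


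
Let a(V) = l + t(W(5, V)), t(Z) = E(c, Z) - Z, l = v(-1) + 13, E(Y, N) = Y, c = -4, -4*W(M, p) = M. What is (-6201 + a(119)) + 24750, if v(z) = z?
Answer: 74233/4 ≈ 18558.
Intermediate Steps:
W(M, p) = -M/4
l = 12 (l = -1 + 13 = 12)
t(Z) = -4 - Z
a(V) = 37/4 (a(V) = 12 + (-4 - (-1)*5/4) = 12 + (-4 - 1*(-5/4)) = 12 + (-4 + 5/4) = 12 - 11/4 = 37/4)
(-6201 + a(119)) + 24750 = (-6201 + 37/4) + 24750 = -24767/4 + 24750 = 74233/4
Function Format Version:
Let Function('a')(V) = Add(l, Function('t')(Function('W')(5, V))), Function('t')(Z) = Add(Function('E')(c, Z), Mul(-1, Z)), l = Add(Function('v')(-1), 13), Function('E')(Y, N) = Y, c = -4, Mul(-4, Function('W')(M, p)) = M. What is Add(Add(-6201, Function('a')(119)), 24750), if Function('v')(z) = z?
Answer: Rational(74233, 4) ≈ 18558.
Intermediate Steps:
Function('W')(M, p) = Mul(Rational(-1, 4), M)
l = 12 (l = Add(-1, 13) = 12)
Function('t')(Z) = Add(-4, Mul(-1, Z))
Function('a')(V) = Rational(37, 4) (Function('a')(V) = Add(12, Add(-4, Mul(-1, Mul(Rational(-1, 4), 5)))) = Add(12, Add(-4, Mul(-1, Rational(-5, 4)))) = Add(12, Add(-4, Rational(5, 4))) = Add(12, Rational(-11, 4)) = Rational(37, 4))
Add(Add(-6201, Function('a')(119)), 24750) = Add(Add(-6201, Rational(37, 4)), 24750) = Add(Rational(-24767, 4), 24750) = Rational(74233, 4)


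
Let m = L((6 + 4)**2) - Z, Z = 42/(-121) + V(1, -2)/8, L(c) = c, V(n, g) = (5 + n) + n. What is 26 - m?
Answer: -71121/968 ≈ -73.472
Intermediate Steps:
V(n, g) = 5 + 2*n
Z = 511/968 (Z = 42/(-121) + (5 + 2*1)/8 = 42*(-1/121) + (5 + 2)*(1/8) = -42/121 + 7*(1/8) = -42/121 + 7/8 = 511/968 ≈ 0.52789)
m = 96289/968 (m = (6 + 4)**2 - 1*511/968 = 10**2 - 511/968 = 100 - 511/968 = 96289/968 ≈ 99.472)
26 - m = 26 - 1*96289/968 = 26 - 96289/968 = -71121/968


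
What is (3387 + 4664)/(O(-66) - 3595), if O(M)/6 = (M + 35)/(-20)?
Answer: -80510/35857 ≈ -2.2453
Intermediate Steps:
O(M) = -21/2 - 3*M/10 (O(M) = 6*((M + 35)/(-20)) = 6*((35 + M)*(-1/20)) = 6*(-7/4 - M/20) = -21/2 - 3*M/10)
(3387 + 4664)/(O(-66) - 3595) = (3387 + 4664)/((-21/2 - 3/10*(-66)) - 3595) = 8051/((-21/2 + 99/5) - 3595) = 8051/(93/10 - 3595) = 8051/(-35857/10) = 8051*(-10/35857) = -80510/35857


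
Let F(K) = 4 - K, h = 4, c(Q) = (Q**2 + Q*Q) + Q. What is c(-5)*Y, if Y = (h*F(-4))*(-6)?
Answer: -8640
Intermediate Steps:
c(Q) = Q + 2*Q**2 (c(Q) = (Q**2 + Q**2) + Q = 2*Q**2 + Q = Q + 2*Q**2)
Y = -192 (Y = (4*(4 - 1*(-4)))*(-6) = (4*(4 + 4))*(-6) = (4*8)*(-6) = 32*(-6) = -192)
c(-5)*Y = -5*(1 + 2*(-5))*(-192) = -5*(1 - 10)*(-192) = -5*(-9)*(-192) = 45*(-192) = -8640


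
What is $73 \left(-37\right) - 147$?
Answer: $-2848$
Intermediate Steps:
$73 \left(-37\right) - 147 = -2701 - 147 = -2848$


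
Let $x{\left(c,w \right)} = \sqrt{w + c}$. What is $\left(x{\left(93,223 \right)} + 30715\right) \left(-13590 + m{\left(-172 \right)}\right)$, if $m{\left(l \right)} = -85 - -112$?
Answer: $-416587545 - 27126 \sqrt{79} \approx -4.1683 \cdot 10^{8}$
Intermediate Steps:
$x{\left(c,w \right)} = \sqrt{c + w}$
$m{\left(l \right)} = 27$ ($m{\left(l \right)} = -85 + 112 = 27$)
$\left(x{\left(93,223 \right)} + 30715\right) \left(-13590 + m{\left(-172 \right)}\right) = \left(\sqrt{93 + 223} + 30715\right) \left(-13590 + 27\right) = \left(\sqrt{316} + 30715\right) \left(-13563\right) = \left(2 \sqrt{79} + 30715\right) \left(-13563\right) = \left(30715 + 2 \sqrt{79}\right) \left(-13563\right) = -416587545 - 27126 \sqrt{79}$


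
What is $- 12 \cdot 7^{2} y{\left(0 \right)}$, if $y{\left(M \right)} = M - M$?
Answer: $0$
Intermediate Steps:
$y{\left(M \right)} = 0$
$- 12 \cdot 7^{2} y{\left(0 \right)} = - 12 \cdot 7^{2} \cdot 0 = \left(-12\right) 49 \cdot 0 = \left(-588\right) 0 = 0$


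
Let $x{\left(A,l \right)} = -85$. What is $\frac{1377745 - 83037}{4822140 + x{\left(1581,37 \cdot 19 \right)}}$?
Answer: $\frac{1294708}{4822055} \approx 0.2685$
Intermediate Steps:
$\frac{1377745 - 83037}{4822140 + x{\left(1581,37 \cdot 19 \right)}} = \frac{1377745 - 83037}{4822140 - 85} = \frac{1294708}{4822055}$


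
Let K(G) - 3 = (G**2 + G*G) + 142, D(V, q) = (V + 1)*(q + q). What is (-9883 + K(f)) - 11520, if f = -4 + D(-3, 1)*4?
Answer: -20458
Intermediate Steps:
D(V, q) = 2*q*(1 + V) (D(V, q) = (1 + V)*(2*q) = 2*q*(1 + V))
f = -20 (f = -4 + (2*1*(1 - 3))*4 = -4 + (2*1*(-2))*4 = -4 - 4*4 = -4 - 16 = -20)
K(G) = 145 + 2*G**2 (K(G) = 3 + ((G**2 + G*G) + 142) = 3 + ((G**2 + G**2) + 142) = 3 + (2*G**2 + 142) = 3 + (142 + 2*G**2) = 145 + 2*G**2)
(-9883 + K(f)) - 11520 = (-9883 + (145 + 2*(-20)**2)) - 11520 = (-9883 + (145 + 2*400)) - 11520 = (-9883 + (145 + 800)) - 11520 = (-9883 + 945) - 11520 = -8938 - 11520 = -20458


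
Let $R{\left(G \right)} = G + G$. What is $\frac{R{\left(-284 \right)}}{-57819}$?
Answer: $\frac{568}{57819} \approx 0.0098238$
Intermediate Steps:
$R{\left(G \right)} = 2 G$
$\frac{R{\left(-284 \right)}}{-57819} = \frac{2 \left(-284\right)}{-57819} = \left(-568\right) \left(- \frac{1}{57819}\right) = \frac{568}{57819}$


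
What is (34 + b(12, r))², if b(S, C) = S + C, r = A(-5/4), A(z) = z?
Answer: 32041/16 ≈ 2002.6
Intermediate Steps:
r = -5/4 ≈ -1.2500
b(S, C) = C + S
(34 + b(12, r))² = (34 + (-5/4 + 12))² = (34 + 43/4)² = (179/4)² = 32041/16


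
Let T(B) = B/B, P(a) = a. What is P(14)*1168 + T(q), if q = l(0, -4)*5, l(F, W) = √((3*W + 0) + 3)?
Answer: 16353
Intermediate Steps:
l(F, W) = √(3 + 3*W) (l(F, W) = √(3*W + 3) = √(3 + 3*W))
q = 15*I (q = √(3 + 3*(-4))*5 = √(3 - 12)*5 = √(-9)*5 = (3*I)*5 = 15*I ≈ 15.0*I)
T(B) = 1
P(14)*1168 + T(q) = 14*1168 + 1 = 16352 + 1 = 16353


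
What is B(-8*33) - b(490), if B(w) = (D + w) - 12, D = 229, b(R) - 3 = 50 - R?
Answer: 390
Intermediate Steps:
b(R) = 53 - R (b(R) = 3 + (50 - R) = 53 - R)
B(w) = 217 + w (B(w) = (229 + w) - 12 = 217 + w)
B(-8*33) - b(490) = (217 - 8*33) - (53 - 1*490) = (217 - 264) - (53 - 490) = -47 - 1*(-437) = -47 + 437 = 390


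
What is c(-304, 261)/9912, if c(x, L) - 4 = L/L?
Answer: 5/9912 ≈ 0.00050444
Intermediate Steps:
c(x, L) = 5 (c(x, L) = 4 + L/L = 4 + 1 = 5)
c(-304, 261)/9912 = 5/9912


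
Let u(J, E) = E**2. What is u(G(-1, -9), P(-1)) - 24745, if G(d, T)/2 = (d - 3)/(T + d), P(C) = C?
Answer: -24744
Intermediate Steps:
G(d, T) = 2*(-3 + d)/(T + d) (G(d, T) = 2*((d - 3)/(T + d)) = 2*((-3 + d)/(T + d)) = 2*(-3 + d)/(T + d))
u(G(-1, -9), P(-1)) - 24745 = (-1)**2 - 24745 = 1 - 24745 = -24744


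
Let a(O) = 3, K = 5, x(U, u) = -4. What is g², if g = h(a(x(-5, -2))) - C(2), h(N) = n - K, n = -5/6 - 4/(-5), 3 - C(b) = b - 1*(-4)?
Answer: 3721/900 ≈ 4.1344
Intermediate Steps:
C(b) = -1 - b (C(b) = 3 - (b - 1*(-4)) = 3 - (b + 4) = 3 - (4 + b) = 3 + (-4 - b) = -1 - b)
n = -1/30 (n = -5*⅙ - 4*(-⅕) = -⅚ + ⅘ = -1/30 ≈ -0.033333)
h(N) = -151/30 (h(N) = -1/30 - 1*5 = -1/30 - 5 = -151/30)
g = -61/30 (g = -151/30 - (-1 - 1*2) = -151/30 - (-1 - 2) = -151/30 - 1*(-3) = -151/30 + 3 = -61/30 ≈ -2.0333)
g² = (-61/30)² = 3721/900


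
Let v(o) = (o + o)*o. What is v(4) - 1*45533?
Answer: -45501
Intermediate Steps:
v(o) = 2*o² (v(o) = (2*o)*o = 2*o²)
v(4) - 1*45533 = 2*4² - 1*45533 = 2*16 - 45533 = 32 - 45533 = -45501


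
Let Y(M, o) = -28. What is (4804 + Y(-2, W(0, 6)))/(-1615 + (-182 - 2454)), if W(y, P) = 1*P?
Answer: -1592/1417 ≈ -1.1235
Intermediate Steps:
W(y, P) = P
(4804 + Y(-2, W(0, 6)))/(-1615 + (-182 - 2454)) = (4804 - 28)/(-1615 + (-182 - 2454)) = 4776/(-1615 - 2636) = 4776/(-4251) = 4776*(-1/4251) = -1592/1417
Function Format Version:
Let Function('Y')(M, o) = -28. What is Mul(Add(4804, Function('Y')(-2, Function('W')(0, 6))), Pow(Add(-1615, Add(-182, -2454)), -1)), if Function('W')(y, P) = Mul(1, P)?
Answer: Rational(-1592, 1417) ≈ -1.1235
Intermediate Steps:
Function('W')(y, P) = P
Mul(Add(4804, Function('Y')(-2, Function('W')(0, 6))), Pow(Add(-1615, Add(-182, -2454)), -1)) = Mul(Add(4804, -28), Pow(Add(-1615, Add(-182, -2454)), -1)) = Mul(4776, Pow(Add(-1615, -2636), -1)) = Mul(4776, Pow(-4251, -1)) = Mul(4776, Rational(-1, 4251)) = Rational(-1592, 1417)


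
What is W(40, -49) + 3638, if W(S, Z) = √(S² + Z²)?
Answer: 3638 + √4001 ≈ 3701.3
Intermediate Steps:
W(40, -49) + 3638 = √(40² + (-49)²) + 3638 = √(1600 + 2401) + 3638 = √4001 + 3638 = 3638 + √4001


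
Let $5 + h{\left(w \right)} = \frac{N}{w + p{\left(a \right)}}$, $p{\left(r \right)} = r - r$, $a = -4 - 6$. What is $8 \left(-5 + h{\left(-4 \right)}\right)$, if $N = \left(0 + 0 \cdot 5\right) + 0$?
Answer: $-80$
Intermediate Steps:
$a = -10$ ($a = -4 - 6 = -10$)
$p{\left(r \right)} = 0$
$N = 0$ ($N = \left(0 + 0\right) + 0 = 0 + 0 = 0$)
$h{\left(w \right)} = -5$ ($h{\left(w \right)} = -5 + \frac{0}{w + 0} = -5 + \frac{0}{w} = -5 + 0 = -5$)
$8 \left(-5 + h{\left(-4 \right)}\right) = 8 \left(-5 - 5\right) = 8 \left(-10\right) = -80$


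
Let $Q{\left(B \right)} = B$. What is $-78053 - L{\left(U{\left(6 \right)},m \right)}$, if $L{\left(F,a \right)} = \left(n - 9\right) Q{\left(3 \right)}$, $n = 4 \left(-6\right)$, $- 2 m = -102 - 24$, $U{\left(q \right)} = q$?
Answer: $-77954$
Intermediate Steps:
$m = 63$ ($m = - \frac{-102 - 24}{2} = \left(- \frac{1}{2}\right) \left(-126\right) = 63$)
$n = -24$
$L{\left(F,a \right)} = -99$ ($L{\left(F,a \right)} = \left(-24 - 9\right) 3 = \left(-33\right) 3 = -99$)
$-78053 - L{\left(U{\left(6 \right)},m \right)} = -78053 - -99 = -78053 + 99 = -77954$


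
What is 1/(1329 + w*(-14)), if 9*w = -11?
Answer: 9/12115 ≈ 0.00074288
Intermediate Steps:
w = -11/9 (w = (⅑)*(-11) = -11/9 ≈ -1.2222)
1/(1329 + w*(-14)) = 1/(1329 - 11/9*(-14)) = 1/(1329 + 154/9) = 1/(12115/9) = 9/12115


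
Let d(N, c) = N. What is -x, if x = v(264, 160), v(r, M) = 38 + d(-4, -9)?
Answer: -34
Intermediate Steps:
v(r, M) = 34 (v(r, M) = 38 - 4 = 34)
x = 34
-x = -1*34 = -34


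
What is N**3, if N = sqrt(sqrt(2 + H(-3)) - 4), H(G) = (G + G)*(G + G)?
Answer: (-4 + sqrt(38))**(3/2) ≈ 3.1843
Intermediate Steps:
H(G) = 4*G**2 (H(G) = (2*G)*(2*G) = 4*G**2)
N = sqrt(-4 + sqrt(38)) (N = sqrt(sqrt(2 + 4*(-3)**2) - 4) = sqrt(sqrt(2 + 4*9) - 4) = sqrt(sqrt(2 + 36) - 4) = sqrt(sqrt(38) - 4) = sqrt(-4 + sqrt(38)) ≈ 1.4712)
N**3 = (sqrt(-4 + sqrt(38)))**3 = (-4 + sqrt(38))**(3/2)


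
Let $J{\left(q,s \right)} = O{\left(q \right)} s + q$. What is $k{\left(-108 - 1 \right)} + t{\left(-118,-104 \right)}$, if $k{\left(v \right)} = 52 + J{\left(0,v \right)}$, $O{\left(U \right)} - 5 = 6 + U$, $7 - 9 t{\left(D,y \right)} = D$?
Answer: $- \frac{10198}{9} \approx -1133.1$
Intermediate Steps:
$t{\left(D,y \right)} = \frac{7}{9} - \frac{D}{9}$
$O{\left(U \right)} = 11 + U$ ($O{\left(U \right)} = 5 + \left(6 + U\right) = 11 + U$)
$J{\left(q,s \right)} = q + s \left(11 + q\right)$ ($J{\left(q,s \right)} = \left(11 + q\right) s + q = s \left(11 + q\right) + q = q + s \left(11 + q\right)$)
$k{\left(v \right)} = 52 + 11 v$ ($k{\left(v \right)} = 52 + \left(0 + v \left(11 + 0\right)\right) = 52 + \left(0 + v 11\right) = 52 + \left(0 + 11 v\right) = 52 + 11 v$)
$k{\left(-108 - 1 \right)} + t{\left(-118,-104 \right)} = \left(52 + 11 \left(-108 - 1\right)\right) + \left(\frac{7}{9} - - \frac{118}{9}\right) = \left(52 + 11 \left(-108 - 1\right)\right) + \left(\frac{7}{9} + \frac{118}{9}\right) = \left(52 + 11 \left(-109\right)\right) + \frac{125}{9} = \left(52 - 1199\right) + \frac{125}{9} = -1147 + \frac{125}{9} = - \frac{10198}{9}$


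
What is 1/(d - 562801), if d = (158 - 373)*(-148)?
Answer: -1/530981 ≈ -1.8833e-6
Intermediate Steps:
d = 31820 (d = -215*(-148) = 31820)
1/(d - 562801) = 1/(31820 - 562801) = 1/(-530981) = -1/530981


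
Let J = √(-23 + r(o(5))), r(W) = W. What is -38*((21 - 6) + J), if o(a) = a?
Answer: -570 - 114*I*√2 ≈ -570.0 - 161.22*I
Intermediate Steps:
J = 3*I*√2 (J = √(-23 + 5) = √(-18) = 3*I*√2 ≈ 4.2426*I)
-38*((21 - 6) + J) = -38*((21 - 6) + 3*I*√2) = -38*(15 + 3*I*√2) = -570 - 114*I*√2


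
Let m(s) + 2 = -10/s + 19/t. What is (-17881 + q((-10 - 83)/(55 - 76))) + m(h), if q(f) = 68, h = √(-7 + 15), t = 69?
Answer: -1229216/69 - 5*√2/2 ≈ -17818.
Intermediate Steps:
h = 2*√2 (h = √8 = 2*√2 ≈ 2.8284)
m(s) = -119/69 - 10/s (m(s) = -2 + (-10/s + 19/69) = -2 + (19/69 - 10/s) = -119/69 - 10/s)
(-17881 + q((-10 - 83)/(55 - 76))) + m(h) = (-17881 + 68) + (-119/69 - 10*√2/4) = -17813 + (-119/69 - 5*√2/2) = -1229216/69 - 5*√2/2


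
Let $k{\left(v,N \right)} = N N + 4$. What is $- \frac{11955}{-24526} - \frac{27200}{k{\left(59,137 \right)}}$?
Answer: $- \frac{442675985}{460426598} \approx -0.96145$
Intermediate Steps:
$k{\left(v,N \right)} = 4 + N^{2}$ ($k{\left(v,N \right)} = N^{2} + 4 = 4 + N^{2}$)
$- \frac{11955}{-24526} - \frac{27200}{k{\left(59,137 \right)}} = - \frac{11955}{-24526} - \frac{27200}{4 + 137^{2}} = \left(-11955\right) \left(- \frac{1}{24526}\right) - \frac{27200}{4 + 18769} = \frac{11955}{24526} - \frac{27200}{18773} = - \frac{442675985}{460426598}$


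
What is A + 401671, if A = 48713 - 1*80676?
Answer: 369708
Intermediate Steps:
A = -31963 (A = 48713 - 80676 = -31963)
A + 401671 = -31963 + 401671 = 369708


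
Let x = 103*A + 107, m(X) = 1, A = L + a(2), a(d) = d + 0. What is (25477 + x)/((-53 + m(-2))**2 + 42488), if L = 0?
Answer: 12895/22596 ≈ 0.57068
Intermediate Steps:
a(d) = d
A = 2 (A = 0 + 2 = 2)
x = 313 (x = 103*2 + 107 = 206 + 107 = 313)
(25477 + x)/((-53 + m(-2))**2 + 42488) = (25477 + 313)/((-53 + 1)**2 + 42488) = 25790/((-52)**2 + 42488) = 25790/(2704 + 42488) = 25790/45192 = 25790*(1/45192) = 12895/22596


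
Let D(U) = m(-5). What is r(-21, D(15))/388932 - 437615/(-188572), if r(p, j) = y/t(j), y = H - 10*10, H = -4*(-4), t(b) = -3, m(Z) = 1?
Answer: 42551939299/18335421276 ≈ 2.3208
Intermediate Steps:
H = 16
y = -84 (y = 16 - 10*10 = 16 - 100 = -84)
D(U) = 1
r(p, j) = 28 (r(p, j) = -84/(-3) = -84*(-1/3) = 28)
r(-21, D(15))/388932 - 437615/(-188572) = 28/388932 - 437615/(-188572) = 28*(1/388932) - 437615*(-1/188572) = 7/97233 + 437615/188572 = 42551939299/18335421276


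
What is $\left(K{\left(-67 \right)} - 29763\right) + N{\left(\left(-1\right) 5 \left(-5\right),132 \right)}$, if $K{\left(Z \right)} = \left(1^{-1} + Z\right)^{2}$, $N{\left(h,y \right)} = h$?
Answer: $-25382$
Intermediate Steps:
$K{\left(Z \right)} = \left(1 + Z\right)^{2}$
$\left(K{\left(-67 \right)} - 29763\right) + N{\left(\left(-1\right) 5 \left(-5\right),132 \right)} = \left(\left(1 - 67\right)^{2} - 29763\right) + \left(-1\right) 5 \left(-5\right) = \left(\left(-66\right)^{2} - 29763\right) - -25 = \left(4356 - 29763\right) + 25 = -25407 + 25 = -25382$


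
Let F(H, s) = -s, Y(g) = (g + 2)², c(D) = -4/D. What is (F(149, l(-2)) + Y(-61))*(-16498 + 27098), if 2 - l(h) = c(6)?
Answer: 110611000/3 ≈ 3.6870e+7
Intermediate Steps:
Y(g) = (2 + g)²
l(h) = 8/3 (l(h) = 2 - (-4)/6 = 2 - 1*(-⅔) = 2 + ⅔ = 8/3)
(F(149, l(-2)) + Y(-61))*(-16498 + 27098) = (-1*8/3 + (2 - 61)²)*(-16498 + 27098) = (-8/3 + (-59)²)*10600 = (-8/3 + 3481)*10600 = (10435/3)*10600 = 110611000/3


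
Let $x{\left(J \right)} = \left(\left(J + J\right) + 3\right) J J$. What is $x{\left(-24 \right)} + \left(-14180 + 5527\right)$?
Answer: $-34573$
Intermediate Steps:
$x{\left(J \right)} = J^{2} \left(3 + 2 J\right)$ ($x{\left(J \right)} = \left(2 J + 3\right) J J = \left(3 + 2 J\right) J J = J \left(3 + 2 J\right) J = J^{2} \left(3 + 2 J\right)$)
$x{\left(-24 \right)} + \left(-14180 + 5527\right) = \left(-24\right)^{2} \left(3 + 2 \left(-24\right)\right) + \left(-14180 + 5527\right) = 576 \left(3 - 48\right) - 8653 = 576 \left(-45\right) - 8653 = -25920 - 8653 = -34573$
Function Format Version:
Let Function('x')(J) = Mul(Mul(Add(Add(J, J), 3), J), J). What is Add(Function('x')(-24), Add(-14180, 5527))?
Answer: -34573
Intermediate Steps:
Function('x')(J) = Mul(Pow(J, 2), Add(3, Mul(2, J))) (Function('x')(J) = Mul(Mul(Add(Mul(2, J), 3), J), J) = Mul(Mul(Add(3, Mul(2, J)), J), J) = Mul(Mul(J, Add(3, Mul(2, J))), J) = Mul(Pow(J, 2), Add(3, Mul(2, J))))
Add(Function('x')(-24), Add(-14180, 5527)) = Add(Mul(Pow(-24, 2), Add(3, Mul(2, -24))), Add(-14180, 5527)) = Add(Mul(576, Add(3, -48)), -8653) = Add(Mul(576, -45), -8653) = Add(-25920, -8653) = -34573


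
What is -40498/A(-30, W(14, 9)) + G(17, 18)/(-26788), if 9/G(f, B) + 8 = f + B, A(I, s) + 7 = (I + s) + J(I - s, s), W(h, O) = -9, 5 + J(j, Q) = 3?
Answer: 45202517/53576 ≈ 843.71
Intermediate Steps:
J(j, Q) = -2 (J(j, Q) = -5 + 3 = -2)
A(I, s) = -9 + I + s (A(I, s) = -7 + ((I + s) - 2) = -7 + (-2 + I + s) = -9 + I + s)
G(f, B) = 9/(-8 + B + f) (G(f, B) = 9/(-8 + (f + B)) = 9/(-8 + (B + f)) = 9/(-8 + B + f))
-40498/A(-30, W(14, 9)) + G(17, 18)/(-26788) = -40498/(-9 - 30 - 9) + (9/(-8 + 18 + 17))/(-26788) = -40498/(-48) + (9/27)*(-1/26788) = -40498*(-1/48) + (9*(1/27))*(-1/26788) = 20249/24 + (⅓)*(-1/26788) = 20249/24 - 1/80364 = 45202517/53576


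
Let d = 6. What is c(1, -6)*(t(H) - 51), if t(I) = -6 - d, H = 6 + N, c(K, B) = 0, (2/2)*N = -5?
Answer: 0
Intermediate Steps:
N = -5
H = 1 (H = 6 - 5 = 1)
t(I) = -12 (t(I) = -6 - 1*6 = -6 - 6 = -12)
c(1, -6)*(t(H) - 51) = 0*(-12 - 51) = 0*(-63) = 0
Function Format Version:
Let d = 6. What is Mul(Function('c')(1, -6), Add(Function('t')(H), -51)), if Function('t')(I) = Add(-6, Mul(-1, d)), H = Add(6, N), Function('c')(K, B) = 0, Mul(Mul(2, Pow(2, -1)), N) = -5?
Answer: 0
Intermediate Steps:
N = -5
H = 1 (H = Add(6, -5) = 1)
Function('t')(I) = -12 (Function('t')(I) = Add(-6, Mul(-1, 6)) = Add(-6, -6) = -12)
Mul(Function('c')(1, -6), Add(Function('t')(H), -51)) = Mul(0, Add(-12, -51)) = Mul(0, -63) = 0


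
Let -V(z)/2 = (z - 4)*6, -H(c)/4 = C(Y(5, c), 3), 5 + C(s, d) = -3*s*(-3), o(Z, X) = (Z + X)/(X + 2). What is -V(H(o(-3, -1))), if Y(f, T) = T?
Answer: 1920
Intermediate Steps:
o(Z, X) = (X + Z)/(2 + X)
C(s, d) = -5 + 9*s (C(s, d) = -5 - 3*s*(-3) = -5 + 9*s)
H(c) = 20 - 36*c (H(c) = -4*(-5 + 9*c) = 20 - 36*c)
V(z) = 48 - 12*z (V(z) = -2*(z - 4)*6 = -2*(-4 + z)*6 = -2*(-24 + 6*z) = 48 - 12*z)
-V(H(o(-3, -1))) = -(48 - 12*(20 - 36*(-1 - 3)/(2 - 1))) = -(48 - 12*(20 - 36*(-4)/1)) = -(48 - 12*(20 - 36*(-4))) = -(48 - 12*(20 + 144)) = -(48 - 12*164) = -(48 - 1968) = -1*(-1920) = 1920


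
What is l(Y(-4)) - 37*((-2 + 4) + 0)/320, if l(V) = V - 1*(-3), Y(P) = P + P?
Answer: -837/160 ≈ -5.2312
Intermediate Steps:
Y(P) = 2*P
l(V) = 3 + V (l(V) = V + 3 = 3 + V)
l(Y(-4)) - 37*((-2 + 4) + 0)/320 = (3 + 2*(-4)) - 37*((-2 + 4) + 0)/320 = (3 - 8) - 37*(2 + 0)/320 = -5 - 37*2/320 = -5 - 74/320 = -5 - 1*37/160 = -5 - 37/160 = -837/160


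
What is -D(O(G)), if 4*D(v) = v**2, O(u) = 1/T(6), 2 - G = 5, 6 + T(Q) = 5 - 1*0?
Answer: -1/4 ≈ -0.25000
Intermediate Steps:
T(Q) = -1 (T(Q) = -6 + (5 - 1*0) = -6 + (5 + 0) = -6 + 5 = -1)
G = -3 (G = 2 - 1*5 = 2 - 5 = -3)
O(u) = -1 (O(u) = 1/(-1) = -1)
D(v) = v**2/4
-D(O(G)) = -(-1)**2/4 = -1/4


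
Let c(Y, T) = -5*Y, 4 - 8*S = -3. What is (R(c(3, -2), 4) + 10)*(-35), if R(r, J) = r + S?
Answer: 1155/8 ≈ 144.38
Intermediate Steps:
S = 7/8 (S = 1/2 - 1/8*(-3) = 1/2 + 3/8 = 7/8 ≈ 0.87500)
R(r, J) = 7/8 + r (R(r, J) = r + 7/8 = 7/8 + r)
(R(c(3, -2), 4) + 10)*(-35) = ((7/8 - 5*3) + 10)*(-35) = ((7/8 - 15) + 10)*(-35) = (-113/8 + 10)*(-35) = -33/8*(-35) = 1155/8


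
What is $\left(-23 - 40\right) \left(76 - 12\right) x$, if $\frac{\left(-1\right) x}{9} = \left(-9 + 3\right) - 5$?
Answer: $-399168$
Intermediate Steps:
$x = 99$ ($x = - 9 \left(\left(-9 + 3\right) - 5\right) = - 9 \left(-6 - 5\right) = \left(-9\right) \left(-11\right) = 99$)
$\left(-23 - 40\right) \left(76 - 12\right) x = \left(-23 - 40\right) \left(76 - 12\right) 99 = \left(-63\right) 64 \cdot 99 = \left(-4032\right) 99 = -399168$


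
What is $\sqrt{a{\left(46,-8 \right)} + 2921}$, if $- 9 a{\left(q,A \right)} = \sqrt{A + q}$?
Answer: $\frac{\sqrt{26289 - \sqrt{38}}}{3} \approx 54.04$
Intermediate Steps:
$a{\left(q,A \right)} = - \frac{\sqrt{A + q}}{9}$
$\sqrt{a{\left(46,-8 \right)} + 2921} = \sqrt{- \frac{\sqrt{-8 + 46}}{9} + 2921} = \sqrt{- \frac{\sqrt{38}}{9} + 2921} = \sqrt{2921 - \frac{\sqrt{38}}{9}}$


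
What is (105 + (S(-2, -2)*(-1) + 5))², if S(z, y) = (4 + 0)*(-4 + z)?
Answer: 17956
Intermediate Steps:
S(z, y) = -16 + 4*z (S(z, y) = 4*(-4 + z) = -16 + 4*z)
(105 + (S(-2, -2)*(-1) + 5))² = (105 + ((-16 + 4*(-2))*(-1) + 5))² = (105 + ((-16 - 8)*(-1) + 5))² = (105 + (-24*(-1) + 5))² = (105 + (24 + 5))² = (105 + 29)² = 134² = 17956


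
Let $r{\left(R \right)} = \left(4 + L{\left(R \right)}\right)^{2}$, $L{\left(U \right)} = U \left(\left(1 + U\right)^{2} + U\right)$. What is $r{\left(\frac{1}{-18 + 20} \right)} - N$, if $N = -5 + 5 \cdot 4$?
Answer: $\frac{889}{64} \approx 13.891$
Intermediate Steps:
$N = 15$ ($N = -5 + 20 = 15$)
$L{\left(U \right)} = U \left(U + \left(1 + U\right)^{2}\right)$
$r{\left(R \right)} = \left(4 + R \left(R + \left(1 + R\right)^{2}\right)\right)^{2}$
$r{\left(\frac{1}{-18 + 20} \right)} - N = \left(4 + \frac{\frac{1}{-18 + 20} + \left(1 + \frac{1}{-18 + 20}\right)^{2}}{-18 + 20}\right)^{2} - 15 = \left(4 + \frac{\frac{1}{2} + \left(1 + \frac{1}{2}\right)^{2}}{2}\right)^{2} - 15 = \left(4 + \frac{\frac{1}{2} + \left(\frac{3}{2}\right)^{2}}{2}\right)^{2} - 15 = \left(4 + \frac{\frac{1}{2} + \frac{9}{4}}{2}\right)^{2} - 15 = \left(4 + \frac{1}{2} \cdot \frac{11}{4}\right)^{2} - 15 = \left(4 + \frac{11}{8}\right)^{2} - 15 = \left(\frac{43}{8}\right)^{2} - 15 = \frac{1849}{64} - 15 = \frac{889}{64}$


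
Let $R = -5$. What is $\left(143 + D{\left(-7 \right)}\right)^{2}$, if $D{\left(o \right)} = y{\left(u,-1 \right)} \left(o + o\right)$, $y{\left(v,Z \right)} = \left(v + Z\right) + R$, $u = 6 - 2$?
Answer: $29241$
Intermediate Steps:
$u = 4$ ($u = 6 - 2 = 4$)
$y{\left(v,Z \right)} = -5 + Z + v$ ($y{\left(v,Z \right)} = \left(v + Z\right) - 5 = \left(Z + v\right) - 5 = -5 + Z + v$)
$D{\left(o \right)} = - 4 o$ ($D{\left(o \right)} = \left(-5 - 1 + 4\right) \left(o + o\right) = - 2 \cdot 2 o = - 4 o$)
$\left(143 + D{\left(-7 \right)}\right)^{2} = \left(143 - -28\right)^{2} = \left(143 + 28\right)^{2} = 171^{2} = 29241$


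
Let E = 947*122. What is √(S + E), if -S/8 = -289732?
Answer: √2433390 ≈ 1559.9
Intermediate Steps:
S = 2317856 (S = -8*(-289732) = 2317856)
E = 115534
√(S + E) = √(2317856 + 115534) = √2433390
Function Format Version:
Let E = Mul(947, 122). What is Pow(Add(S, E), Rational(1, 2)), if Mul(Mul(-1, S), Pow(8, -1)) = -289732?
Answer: Pow(2433390, Rational(1, 2)) ≈ 1559.9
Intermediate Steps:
S = 2317856 (S = Mul(-8, -289732) = 2317856)
E = 115534
Pow(Add(S, E), Rational(1, 2)) = Pow(Add(2317856, 115534), Rational(1, 2)) = Pow(2433390, Rational(1, 2))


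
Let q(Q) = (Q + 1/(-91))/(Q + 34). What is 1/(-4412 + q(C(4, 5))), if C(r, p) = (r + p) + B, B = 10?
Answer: -4823/21277348 ≈ -0.00022667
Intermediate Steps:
C(r, p) = 10 + p + r (C(r, p) = (r + p) + 10 = (p + r) + 10 = 10 + p + r)
q(Q) = (-1/91 + Q)/(34 + Q) (q(Q) = (Q - 1/91)/(34 + Q) = (-1/91 + Q)/(34 + Q))
1/(-4412 + q(C(4, 5))) = 1/(-4412 + (-1/91 + (10 + 5 + 4))/(34 + (10 + 5 + 4))) = 1/(-4412 + (-1/91 + 19)/(34 + 19)) = 1/(-4412 + (1728/91)/53) = 1/(-4412 + (1/53)*(1728/91)) = 1/(-4412 + 1728/4823) = 1/(-21277348/4823) = -4823/21277348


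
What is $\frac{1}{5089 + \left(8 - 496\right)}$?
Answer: $\frac{1}{4601} \approx 0.00021734$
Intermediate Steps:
$\frac{1}{5089 + \left(8 - 496\right)} = \frac{1}{5089 - 488} = \frac{1}{4601}$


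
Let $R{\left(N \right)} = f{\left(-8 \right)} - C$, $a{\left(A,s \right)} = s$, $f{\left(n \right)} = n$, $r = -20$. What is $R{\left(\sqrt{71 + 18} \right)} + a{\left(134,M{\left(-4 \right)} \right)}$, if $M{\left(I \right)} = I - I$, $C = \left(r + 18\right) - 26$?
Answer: $20$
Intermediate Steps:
$C = -28$ ($C = \left(-20 + 18\right) - 26 = -2 - 26 = -28$)
$M{\left(I \right)} = 0$
$R{\left(N \right)} = 20$ ($R{\left(N \right)} = -8 - -28 = -8 + 28 = 20$)
$R{\left(\sqrt{71 + 18} \right)} + a{\left(134,M{\left(-4 \right)} \right)} = 20 + 0 = 20$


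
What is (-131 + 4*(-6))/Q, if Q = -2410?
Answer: 31/482 ≈ 0.064315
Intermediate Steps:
(-131 + 4*(-6))/Q = (-131 + 4*(-6))/(-2410) = (-131 - 24)*(-1/2410) = -155*(-1/2410) = 31/482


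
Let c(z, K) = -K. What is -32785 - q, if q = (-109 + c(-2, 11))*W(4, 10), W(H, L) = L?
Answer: -31585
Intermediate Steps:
q = -1200 (q = (-109 - 1*11)*10 = (-109 - 11)*10 = -120*10 = -1200)
-32785 - q = -32785 - 1*(-1200) = -32785 + 1200 = -31585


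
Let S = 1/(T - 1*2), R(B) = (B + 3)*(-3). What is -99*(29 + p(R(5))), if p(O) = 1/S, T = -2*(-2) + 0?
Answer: -3069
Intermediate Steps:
R(B) = -9 - 3*B (R(B) = (3 + B)*(-3) = -9 - 3*B)
T = 4 (T = 4 + 0 = 4)
S = 1/2 (S = 1/(4 - 1*2) = 1/(4 - 2) = 1/2 ≈ 0.50000)
p(O) = 2 (p(O) = 1/(1/2) = 2)
-99*(29 + p(R(5))) = -99*(29 + 2) = -99*31 = -3069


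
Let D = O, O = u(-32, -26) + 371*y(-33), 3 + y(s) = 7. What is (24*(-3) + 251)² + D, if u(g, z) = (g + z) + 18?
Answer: 33485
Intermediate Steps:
u(g, z) = 18 + g + z
y(s) = 4 (y(s) = -3 + 7 = 4)
O = 1444 (O = (18 - 32 - 26) + 371*4 = -40 + 1484 = 1444)
D = 1444
(24*(-3) + 251)² + D = (24*(-3) + 251)² + 1444 = (-72 + 251)² + 1444 = 179² + 1444 = 32041 + 1444 = 33485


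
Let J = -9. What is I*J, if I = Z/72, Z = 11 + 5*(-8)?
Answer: 29/8 ≈ 3.6250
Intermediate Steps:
Z = -29 (Z = 11 - 40 = -29)
I = -29/72 ≈ -0.40278
I*J = -29/72*(-9) = 29/8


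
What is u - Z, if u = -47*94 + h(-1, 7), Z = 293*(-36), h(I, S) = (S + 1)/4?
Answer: 6132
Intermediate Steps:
h(I, S) = ¼ + S/4 (h(I, S) = (1 + S)*(¼) = ¼ + S/4)
Z = -10548
u = -4416 (u = -47*94 + (¼ + (¼)*7) = -4418 + (¼ + 7/4) = -4418 + 2 = -4416)
u - Z = -4416 - 1*(-10548) = -4416 + 10548 = 6132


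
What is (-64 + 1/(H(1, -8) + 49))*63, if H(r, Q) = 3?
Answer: -209601/52 ≈ -4030.8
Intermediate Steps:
(-64 + 1/(H(1, -8) + 49))*63 = (-64 + 1/(3 + 49))*63 = (-64 + 1/52)*63 = -3327/52*63 = -209601/52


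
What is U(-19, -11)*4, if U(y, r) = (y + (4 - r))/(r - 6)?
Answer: 16/17 ≈ 0.94118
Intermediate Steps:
U(y, r) = (4 + y - r)/(-6 + r)
U(-19, -11)*4 = ((4 - 19 - 1*(-11))/(-6 - 11))*4 = ((4 - 19 + 11)/(-17))*4 = -1/17*(-4)*4 = (4/17)*4 = 16/17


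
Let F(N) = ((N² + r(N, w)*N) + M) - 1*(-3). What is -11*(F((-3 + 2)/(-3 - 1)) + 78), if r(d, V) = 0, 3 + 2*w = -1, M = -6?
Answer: -13211/16 ≈ -825.69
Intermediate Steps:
w = -2 (w = -3/2 + (½)*(-1) = -3/2 - ½ = -2)
F(N) = -3 + N² (F(N) = ((N² + 0*N) - 6) - 1*(-3) = ((N² + 0) - 6) + 3 = (N² - 6) + 3 = (-6 + N²) + 3 = -3 + N²)
-11*(F((-3 + 2)/(-3 - 1)) + 78) = -11*((-3 + ((-3 + 2)/(-3 - 1))²) + 78) = -11*((-3 + (-1/(-4))²) + 78) = -11*((-3 + (-1*(-¼))²) + 78) = -11*((-3 + (¼)²) + 78) = -11*((-3 + 1/16) + 78) = -11*(-47/16 + 78) = -11*1201/16 = -13211/16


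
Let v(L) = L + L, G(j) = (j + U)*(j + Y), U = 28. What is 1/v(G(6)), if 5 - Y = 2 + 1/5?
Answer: 5/2992 ≈ 0.0016711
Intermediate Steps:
Y = 14/5 (Y = 5 - (2 + 1/5) = 5 - 1*11/5 = 5 - 11/5 = 14/5 ≈ 2.8000)
G(j) = (28 + j)*(14/5 + j) (G(j) = (j + 28)*(j + 14/5) = (28 + j)*(14/5 + j))
v(L) = 2*L
1/v(G(6)) = 1/(2*(392/5 + 6**2 + (154/5)*6)) = 1/(2*(392/5 + 36 + 924/5)) = 1/(2*(1496/5)) = 1/(2992/5) = 5/2992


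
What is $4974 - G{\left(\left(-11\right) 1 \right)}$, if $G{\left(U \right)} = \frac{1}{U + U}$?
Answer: $\frac{109429}{22} \approx 4974.0$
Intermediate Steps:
$G{\left(U \right)} = \frac{1}{2 U}$
$4974 - G{\left(\left(-11\right) 1 \right)} = 4974 - \frac{1}{2 \left(\left(-11\right) 1\right)} = 4974 - \frac{1}{2 \left(-11\right)} = 4974 - \frac{1}{2} \left(- \frac{1}{11}\right) = 4974 - - \frac{1}{22} = 4974 + \frac{1}{22} = \frac{109429}{22}$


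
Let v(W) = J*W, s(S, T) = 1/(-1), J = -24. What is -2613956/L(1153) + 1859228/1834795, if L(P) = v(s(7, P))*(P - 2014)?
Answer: 1208623121603/9478550970 ≈ 127.51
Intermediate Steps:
s(S, T) = -1
v(W) = -24*W
L(P) = -48336 + 24*P (L(P) = (-24*(-1))*(P - 2014) = 24*(-2014 + P) = -48336 + 24*P)
-2613956/L(1153) + 1859228/1834795 = -2613956/(-48336 + 24*1153) + 1859228/1834795 = -2613956/(-48336 + 27672) + 1859228*(1/1834795) = -2613956/(-20664) + 1859228/1834795 = -2613956*(-1/20664) + 1859228/1834795 = 653489/5166 + 1859228/1834795 = 1208623121603/9478550970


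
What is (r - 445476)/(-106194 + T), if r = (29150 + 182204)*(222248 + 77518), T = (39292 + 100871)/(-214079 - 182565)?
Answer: -440875356844896/738971107 ≈ -5.9661e+5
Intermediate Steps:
T = -7377/20876 (T = 140163/(-396644) = 140163*(-1/396644) = -7377/20876 ≈ -0.35337)
r = 63356743164 (r = 211354*299766 = 63356743164)
(r - 445476)/(-106194 + T) = (63356743164 - 445476)/(-106194 - 7377/20876) = 63356297688/(-2216913321/20876) = 63356297688*(-20876/2216913321) = -440875356844896/738971107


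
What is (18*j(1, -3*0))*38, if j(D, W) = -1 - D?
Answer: -1368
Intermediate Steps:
(18*j(1, -3*0))*38 = (18*(-1 - 1*1))*38 = (18*(-1 - 1))*38 = (18*(-2))*38 = -36*38 = -1368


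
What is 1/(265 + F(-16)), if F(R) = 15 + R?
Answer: 1/264 ≈ 0.0037879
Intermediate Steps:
1/(265 + F(-16)) = 1/(265 + (15 - 16)) = 1/(265 - 1) = 1/264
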